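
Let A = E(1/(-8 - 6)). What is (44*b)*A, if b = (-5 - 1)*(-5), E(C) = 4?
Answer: 5280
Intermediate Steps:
A = 4
b = 30 (b = -6*(-5) = 30)
(44*b)*A = (44*30)*4 = 1320*4 = 5280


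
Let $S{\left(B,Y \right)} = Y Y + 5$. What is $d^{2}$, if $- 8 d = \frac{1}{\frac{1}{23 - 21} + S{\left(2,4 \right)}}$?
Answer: $\frac{1}{29584} \approx 3.3802 \cdot 10^{-5}$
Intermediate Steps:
$S{\left(B,Y \right)} = 5 + Y^{2}$ ($S{\left(B,Y \right)} = Y^{2} + 5 = 5 + Y^{2}$)
$d = - \frac{1}{172}$ ($d = - \frac{1}{8 \left(\frac{1}{23 - 21} + \left(5 + 4^{2}\right)\right)} = - \frac{1}{8 \left(\frac{1}{2} + \left(5 + 16\right)\right)} = - \frac{1}{8 \left(\frac{1}{2} + 21\right)} = - \frac{1}{8 \cdot \frac{43}{2}} = \left(- \frac{1}{8}\right) \frac{2}{43} = - \frac{1}{172} \approx -0.005814$)
$d^{2} = \left(- \frac{1}{172}\right)^{2} = \frac{1}{29584}$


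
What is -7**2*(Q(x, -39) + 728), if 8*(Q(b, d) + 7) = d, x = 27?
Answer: -280721/8 ≈ -35090.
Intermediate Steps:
Q(b, d) = -7 + d/8
-7**2*(Q(x, -39) + 728) = -7**2*((-7 + (1/8)*(-39)) + 728) = -49*((-7 - 39/8) + 728) = -49*(-95/8 + 728) = -49*5729/8 = -1*280721/8 = -280721/8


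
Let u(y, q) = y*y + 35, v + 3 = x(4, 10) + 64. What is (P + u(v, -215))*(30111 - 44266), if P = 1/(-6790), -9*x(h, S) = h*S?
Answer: -5034677461529/109998 ≈ -4.5771e+7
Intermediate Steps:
x(h, S) = -S*h/9 (x(h, S) = -h*S/9 = -S*h/9)
v = 509/9 (v = -3 + (-⅑*10*4 + 64) = -3 + (-40/9 + 64) = -3 + 536/9 = 509/9 ≈ 56.556)
u(y, q) = 35 + y² (u(y, q) = y² + 35 = 35 + y²)
P = -1/6790 ≈ -0.00014728
(P + u(v, -215))*(30111 - 44266) = (-1/6790 + (35 + (509/9)²))*(30111 - 44266) = (-1/6790 + (35 + 259081/81))*(-14155) = (-1/6790 + 261916/81)*(-14155) = (1778409559/549990)*(-14155) = -5034677461529/109998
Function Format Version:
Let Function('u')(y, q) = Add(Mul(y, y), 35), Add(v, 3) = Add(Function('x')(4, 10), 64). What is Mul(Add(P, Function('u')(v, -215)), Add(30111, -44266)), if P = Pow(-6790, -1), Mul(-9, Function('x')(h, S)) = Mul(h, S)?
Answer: Rational(-5034677461529, 109998) ≈ -4.5771e+7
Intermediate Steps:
Function('x')(h, S) = Mul(Rational(-1, 9), S, h) (Function('x')(h, S) = Mul(Rational(-1, 9), Mul(h, S)) = Mul(Rational(-1, 9), Mul(S, h)) = Mul(Rational(-1, 9), S, h))
v = Rational(509, 9) (v = Add(-3, Add(Mul(Rational(-1, 9), 10, 4), 64)) = Add(-3, Add(Rational(-40, 9), 64)) = Add(-3, Rational(536, 9)) = Rational(509, 9) ≈ 56.556)
Function('u')(y, q) = Add(35, Pow(y, 2)) (Function('u')(y, q) = Add(Pow(y, 2), 35) = Add(35, Pow(y, 2)))
P = Rational(-1, 6790) ≈ -0.00014728
Mul(Add(P, Function('u')(v, -215)), Add(30111, -44266)) = Mul(Add(Rational(-1, 6790), Add(35, Pow(Rational(509, 9), 2))), Add(30111, -44266)) = Mul(Add(Rational(-1, 6790), Add(35, Rational(259081, 81))), -14155) = Mul(Add(Rational(-1, 6790), Rational(261916, 81)), -14155) = Mul(Rational(1778409559, 549990), -14155) = Rational(-5034677461529, 109998)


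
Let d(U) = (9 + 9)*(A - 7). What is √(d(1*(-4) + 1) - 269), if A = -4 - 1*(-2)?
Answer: I*√431 ≈ 20.761*I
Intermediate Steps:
A = -2 (A = -4 + 2 = -2)
d(U) = -162 (d(U) = (9 + 9)*(-2 - 7) = 18*(-9) = -162)
√(d(1*(-4) + 1) - 269) = √(-162 - 269) = √(-431) = I*√431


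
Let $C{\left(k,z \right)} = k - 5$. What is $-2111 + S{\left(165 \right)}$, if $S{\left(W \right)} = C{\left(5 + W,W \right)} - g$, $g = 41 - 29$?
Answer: $-1958$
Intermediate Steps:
$C{\left(k,z \right)} = -5 + k$
$g = 12$ ($g = 41 - 29 = 12$)
$S{\left(W \right)} = -12 + W$ ($S{\left(W \right)} = \left(-5 + \left(5 + W\right)\right) - 12 = W - 12 = -12 + W$)
$-2111 + S{\left(165 \right)} = -2111 + \left(-12 + 165\right) = -2111 + 153 = -1958$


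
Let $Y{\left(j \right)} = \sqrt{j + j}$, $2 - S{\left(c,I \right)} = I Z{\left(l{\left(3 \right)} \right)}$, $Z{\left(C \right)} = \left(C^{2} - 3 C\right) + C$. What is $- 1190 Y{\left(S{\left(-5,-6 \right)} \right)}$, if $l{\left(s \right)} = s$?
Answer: $- 2380 \sqrt{10} \approx -7526.2$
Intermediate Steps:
$Z{\left(C \right)} = C^{2} - 2 C$
$S{\left(c,I \right)} = 2 - 3 I$ ($S{\left(c,I \right)} = 2 - I 3 \left(-2 + 3\right) = 2 - I 3 \cdot 1 = 2 - I 3 = 2 - 3 I$)
$Y{\left(j \right)} = \sqrt{2} \sqrt{j}$ ($Y{\left(j \right)} = \sqrt{2 j} = \sqrt{2} \sqrt{j}$)
$- 1190 Y{\left(S{\left(-5,-6 \right)} \right)} = - 1190 \sqrt{2} \sqrt{2 - -18} = - 1190 \sqrt{2} \sqrt{2 + 18} = - 1190 \sqrt{2} \sqrt{20} = - 1190 \sqrt{2} \cdot 2 \sqrt{5} = - 1190 \cdot 2 \sqrt{10} = - 2380 \sqrt{10}$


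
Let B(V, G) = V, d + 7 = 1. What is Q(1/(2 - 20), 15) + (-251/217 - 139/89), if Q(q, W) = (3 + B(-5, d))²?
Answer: 24750/19313 ≈ 1.2815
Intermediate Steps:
d = -6 (d = -7 + 1 = -6)
Q(q, W) = 4 (Q(q, W) = (3 - 5)² = (-2)² = 4)
Q(1/(2 - 20), 15) + (-251/217 - 139/89) = 4 + (-251/217 - 139/89) = 4 - 52502/19313 = 24750/19313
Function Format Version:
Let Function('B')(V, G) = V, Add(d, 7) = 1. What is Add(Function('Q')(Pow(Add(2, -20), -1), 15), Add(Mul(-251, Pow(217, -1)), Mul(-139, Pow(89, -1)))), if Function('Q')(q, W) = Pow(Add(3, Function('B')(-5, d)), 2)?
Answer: Rational(24750, 19313) ≈ 1.2815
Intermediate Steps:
d = -6 (d = Add(-7, 1) = -6)
Function('Q')(q, W) = 4 (Function('Q')(q, W) = Pow(Add(3, -5), 2) = Pow(-2, 2) = 4)
Add(Function('Q')(Pow(Add(2, -20), -1), 15), Add(Mul(-251, Pow(217, -1)), Mul(-139, Pow(89, -1)))) = Add(4, Add(Mul(-251, Pow(217, -1)), Mul(-139, Pow(89, -1)))) = Add(4, Add(Mul(-251, Rational(1, 217)), Mul(-139, Rational(1, 89)))) = Add(4, Add(Rational(-251, 217), Rational(-139, 89))) = Add(4, Rational(-52502, 19313)) = Rational(24750, 19313)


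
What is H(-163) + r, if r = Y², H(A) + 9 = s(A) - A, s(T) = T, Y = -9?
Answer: 72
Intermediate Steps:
H(A) = -9 (H(A) = -9 + (A - A) = -9 + 0 = -9)
r = 81 (r = (-9)² = 81)
H(-163) + r = -9 + 81 = 72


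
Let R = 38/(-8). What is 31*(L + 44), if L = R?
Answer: 4867/4 ≈ 1216.8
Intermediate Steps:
R = -19/4 (R = 38*(-⅛) = -19/4 ≈ -4.7500)
L = -19/4 ≈ -4.7500
31*(L + 44) = 31*(-19/4 + 44) = 31*(157/4) = 4867/4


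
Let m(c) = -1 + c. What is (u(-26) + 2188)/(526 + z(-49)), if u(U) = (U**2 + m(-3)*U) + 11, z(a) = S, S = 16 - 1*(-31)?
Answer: 993/191 ≈ 5.1990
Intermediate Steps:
S = 47 (S = 16 + 31 = 47)
z(a) = 47
u(U) = 11 + U**2 - 4*U (u(U) = (U**2 + (-1 - 3)*U) + 11 = (U**2 - 4*U) + 11 = 11 + U**2 - 4*U)
(u(-26) + 2188)/(526 + z(-49)) = ((11 + (-26)**2 - 4*(-26)) + 2188)/(526 + 47) = ((11 + 676 + 104) + 2188)/573 = (791 + 2188)*(1/573) = 2979*(1/573) = 993/191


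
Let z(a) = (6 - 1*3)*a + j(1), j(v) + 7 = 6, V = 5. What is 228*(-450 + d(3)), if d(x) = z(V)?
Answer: -99408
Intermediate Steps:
j(v) = -1 (j(v) = -7 + 6 = -1)
z(a) = -1 + 3*a (z(a) = (6 - 1*3)*a - 1 = (6 - 3)*a - 1 = 3*a - 1 = -1 + 3*a)
d(x) = 14 (d(x) = -1 + 3*5 = -1 + 15 = 14)
228*(-450 + d(3)) = 228*(-450 + 14) = 228*(-436) = -99408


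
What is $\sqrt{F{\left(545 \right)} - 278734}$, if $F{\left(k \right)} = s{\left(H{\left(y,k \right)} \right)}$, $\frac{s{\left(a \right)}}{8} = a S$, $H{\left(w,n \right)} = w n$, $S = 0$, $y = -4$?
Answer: $i \sqrt{278734} \approx 527.95 i$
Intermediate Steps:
$H{\left(w,n \right)} = n w$
$s{\left(a \right)} = 0$ ($s{\left(a \right)} = 8 a 0 = 8 \cdot 0 = 0$)
$F{\left(k \right)} = 0$
$\sqrt{F{\left(545 \right)} - 278734} = \sqrt{0 - 278734} = \sqrt{-278734} = i \sqrt{278734}$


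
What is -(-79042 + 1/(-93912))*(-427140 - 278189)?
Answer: -121759342778915/2184 ≈ -5.5751e+10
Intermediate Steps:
-(-79042 + 1/(-93912))*(-427140 - 278189) = -(-79042 - 1/93912)*(-705329) = -(-7422992305)*(-705329)/93912 = -1*121759342778915/2184 = -121759342778915/2184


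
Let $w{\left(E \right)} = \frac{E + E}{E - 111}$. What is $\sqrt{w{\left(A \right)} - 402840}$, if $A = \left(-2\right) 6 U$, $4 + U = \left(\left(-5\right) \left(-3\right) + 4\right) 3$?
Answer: $\frac{4 i \sqrt{1561023579}}{249} \approx 634.7 i$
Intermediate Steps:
$U = 53$ ($U = -4 + \left(\left(-5\right) \left(-3\right) + 4\right) 3 = -4 + \left(15 + 4\right) 3 = -4 + 19 \cdot 3 = -4 + 57 = 53$)
$A = -636$ ($A = \left(-2\right) 6 \cdot 53 = \left(-12\right) 53 = -636$)
$w{\left(E \right)} = \frac{2 E}{-111 + E}$
$\sqrt{w{\left(A \right)} - 402840} = \sqrt{2 \left(-636\right) \frac{1}{-111 - 636} - 402840} = \sqrt{2 \left(-636\right) \frac{1}{-747} - 402840} = \sqrt{2 \left(-636\right) \left(- \frac{1}{747}\right) - 402840} = \sqrt{\frac{424}{249} - 402840} = \sqrt{- \frac{100306736}{249}} = \frac{4 i \sqrt{1561023579}}{249}$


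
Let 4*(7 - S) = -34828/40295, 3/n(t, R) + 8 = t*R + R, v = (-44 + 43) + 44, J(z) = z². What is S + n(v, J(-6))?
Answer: 458377557/63504920 ≈ 7.2180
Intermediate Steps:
v = 43 (v = -1 + 44 = 43)
n(t, R) = 3/(-8 + R + R*t) (n(t, R) = 3/(-8 + (t*R + R)) = 3/(-8 + (R*t + R)) = 3/(-8 + (R + R*t)) = 3/(-8 + R + R*t))
S = 290772/40295 (S = 7 - (-8707)/40295 = 7 - ¼*(-34828/40295) = 7 + 8707/40295 = 290772/40295 ≈ 7.2161)
S + n(v, J(-6)) = 290772/40295 + 3/(-8 + (-6)² + (-6)²*43) = 290772/40295 + 3/(-8 + 36 + 36*43) = 290772/40295 + 3/(-8 + 36 + 1548) = 290772/40295 + 3/1576 = 458377557/63504920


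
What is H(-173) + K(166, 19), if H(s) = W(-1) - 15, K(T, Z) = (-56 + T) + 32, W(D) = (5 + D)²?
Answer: 143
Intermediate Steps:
K(T, Z) = -24 + T
H(s) = 1 (H(s) = (5 - 1)² - 15 = 4² - 15 = 16 - 15 = 1)
H(-173) + K(166, 19) = 1 + (-24 + 166) = 1 + 142 = 143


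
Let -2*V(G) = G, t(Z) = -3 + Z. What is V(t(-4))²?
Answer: 49/4 ≈ 12.250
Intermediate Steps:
V(G) = -G/2
V(t(-4))² = (-(-3 - 4)/2)² = (-½*(-7))² = (7/2)² = 49/4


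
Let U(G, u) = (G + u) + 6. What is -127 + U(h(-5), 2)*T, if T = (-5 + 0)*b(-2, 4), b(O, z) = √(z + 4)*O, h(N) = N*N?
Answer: -127 + 660*√2 ≈ 806.38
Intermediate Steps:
h(N) = N²
b(O, z) = O*√(4 + z) (b(O, z) = √(4 + z)*O = O*√(4 + z))
U(G, u) = 6 + G + u
T = 20*√2 (T = (-5 + 0)*(-2*√(4 + 4)) = -(-10)*√8 = -(-10)*2*√2 = -(-20)*√2 = 20*√2 ≈ 28.284)
-127 + U(h(-5), 2)*T = -127 + (6 + (-5)² + 2)*(20*√2) = -127 + (6 + 25 + 2)*(20*√2) = -127 + 33*(20*√2) = -127 + 660*√2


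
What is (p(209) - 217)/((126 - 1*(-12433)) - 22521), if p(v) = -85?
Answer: 151/4981 ≈ 0.030315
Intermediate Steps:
(p(209) - 217)/((126 - 1*(-12433)) - 22521) = (-85 - 217)/((126 - 1*(-12433)) - 22521) = -302/((126 + 12433) - 22521) = -302/(12559 - 22521) = -302/(-9962) = -302*(-1/9962) = 151/4981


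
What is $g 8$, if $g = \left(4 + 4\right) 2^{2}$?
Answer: $256$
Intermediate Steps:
$g = 32$ ($g = 8 \cdot 4 = 32$)
$g 8 = 32 \cdot 8 = 256$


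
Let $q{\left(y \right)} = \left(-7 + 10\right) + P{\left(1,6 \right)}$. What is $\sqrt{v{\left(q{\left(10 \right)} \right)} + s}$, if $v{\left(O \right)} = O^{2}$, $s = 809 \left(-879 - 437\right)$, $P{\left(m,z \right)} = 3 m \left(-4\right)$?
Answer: $i \sqrt{1064563} \approx 1031.8 i$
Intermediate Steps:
$P{\left(m,z \right)} = - 12 m$
$s = -1064644$ ($s = 809 \left(-1316\right) = -1064644$)
$q{\left(y \right)} = -9$ ($q{\left(y \right)} = \left(-7 + 10\right) - 12 = 3 - 12 = -9$)
$\sqrt{v{\left(q{\left(10 \right)} \right)} + s} = \sqrt{\left(-9\right)^{2} - 1064644} = \sqrt{81 - 1064644} = \sqrt{-1064563} = i \sqrt{1064563}$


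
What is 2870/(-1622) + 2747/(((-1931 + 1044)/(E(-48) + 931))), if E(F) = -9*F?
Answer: -3037787416/719357 ≈ -4222.9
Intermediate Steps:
2870/(-1622) + 2747/(((-1931 + 1044)/(E(-48) + 931))) = 2870/(-1622) + 2747/(((-1931 + 1044)/(-9*(-48) + 931))) = 2870*(-1/1622) + 2747/((-887/(432 + 931))) = -1435/811 + 2747/((-887/1363)) = -1435/811 + 2747/((-887*1/1363)) = -1435/811 + 2747/(-887/1363) = -1435/811 + 2747*(-1363/887) = -1435/811 - 3744161/887 = -3037787416/719357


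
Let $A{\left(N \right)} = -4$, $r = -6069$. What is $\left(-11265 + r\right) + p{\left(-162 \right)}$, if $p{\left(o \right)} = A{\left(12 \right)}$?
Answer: $-17338$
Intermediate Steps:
$p{\left(o \right)} = -4$
$\left(-11265 + r\right) + p{\left(-162 \right)} = \left(-11265 - 6069\right) - 4 = -17334 - 4 = -17338$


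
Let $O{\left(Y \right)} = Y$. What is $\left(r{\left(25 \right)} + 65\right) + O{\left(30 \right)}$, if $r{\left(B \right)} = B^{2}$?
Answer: $720$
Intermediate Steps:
$\left(r{\left(25 \right)} + 65\right) + O{\left(30 \right)} = \left(25^{2} + 65\right) + 30 = \left(625 + 65\right) + 30 = 690 + 30 = 720$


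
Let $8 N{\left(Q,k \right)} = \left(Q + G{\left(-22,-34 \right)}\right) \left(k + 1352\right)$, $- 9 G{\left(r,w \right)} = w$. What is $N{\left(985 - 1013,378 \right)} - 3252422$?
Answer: $- \frac{58637881}{18} \approx -3.2577 \cdot 10^{6}$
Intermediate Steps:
$G{\left(r,w \right)} = - \frac{w}{9}$
$N{\left(Q,k \right)} = \frac{\left(1352 + k\right) \left(\frac{34}{9} + Q\right)}{8}$ ($N{\left(Q,k \right)} = \frac{\left(Q - - \frac{34}{9}\right) \left(k + 1352\right)}{8} = \frac{\left(Q + \frac{34}{9}\right) \left(1352 + k\right)}{8} = \frac{\left(\frac{34}{9} + Q\right) \left(1352 + k\right)}{8} = \frac{\left(1352 + k\right) \left(\frac{34}{9} + Q\right)}{8}$)
$N{\left(985 - 1013,378 \right)} - 3252422 = \left(\frac{5746}{9} + 169 \left(985 - 1013\right) + \frac{17}{36} \cdot 378 + \frac{1}{8} \left(985 - 1013\right) 378\right) - 3252422 = \left(\frac{5746}{9} + 169 \left(985 - 1013\right) + \frac{357}{2} + \frac{1}{8} \left(985 - 1013\right) 378\right) - 3252422 = \left(\frac{5746}{9} + 169 \left(-28\right) + \frac{357}{2} + \frac{1}{8} \left(-28\right) 378\right) - 3252422 = \left(\frac{5746}{9} - 4732 + \frac{357}{2} - 1323\right) - 3252422 = - \frac{94285}{18} - 3252422 = - \frac{58637881}{18}$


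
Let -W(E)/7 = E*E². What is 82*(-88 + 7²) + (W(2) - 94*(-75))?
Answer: 3796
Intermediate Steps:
W(E) = -7*E³ (W(E) = -7*E*E² = -7*E³)
82*(-88 + 7²) + (W(2) - 94*(-75)) = 82*(-88 + 7²) + (-7*2³ - 94*(-75)) = 82*(-88 + 49) + (-7*8 + 7050) = 82*(-39) + (-56 + 7050) = -3198 + 6994 = 3796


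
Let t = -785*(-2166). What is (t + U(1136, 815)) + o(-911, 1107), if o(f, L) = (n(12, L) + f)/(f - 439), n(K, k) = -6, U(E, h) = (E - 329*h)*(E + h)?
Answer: -700939896733/1350 ≈ -5.1921e+8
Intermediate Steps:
U(E, h) = (E + h)*(E - 329*h)
t = 1700310
o(f, L) = (-6 + f)/(-439 + f) (o(f, L) = (-6 + f)/(f - 439) = (-6 + f)/(-439 + f))
(t + U(1136, 815)) + o(-911, 1107) = (1700310 + (1136**2 - 329*815**2 - 328*1136*815)) + (-6 - 911)/(-439 - 911) = (1700310 + (1290496 - 329*664225 - 303675520)) - 917/(-1350) = (1700310 + (1290496 - 218530025 - 303675520)) - 1/1350*(-917) = (1700310 - 520915049) + 917/1350 = -519214739 + 917/1350 = -700939896733/1350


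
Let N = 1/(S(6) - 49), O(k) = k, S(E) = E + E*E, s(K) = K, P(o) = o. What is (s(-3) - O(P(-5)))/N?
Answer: -14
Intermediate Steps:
S(E) = E + E²
N = -⅐ (N = 1/(6*(1 + 6) - 49) = 1/(6*7 - 49) = 1/(42 - 49) = 1/(-7) = -⅐ ≈ -0.14286)
(s(-3) - O(P(-5)))/N = (-3 - 1*(-5))/(-⅐) = -7*(-3 + 5) = -7*2 = -14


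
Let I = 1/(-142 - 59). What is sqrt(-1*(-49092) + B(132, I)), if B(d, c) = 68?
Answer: 2*sqrt(12290) ≈ 221.72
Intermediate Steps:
I = -1/201 (I = 1/(-201) = -1/201 ≈ -0.0049751)
sqrt(-1*(-49092) + B(132, I)) = sqrt(-1*(-49092) + 68) = sqrt(49092 + 68) = sqrt(49160) = 2*sqrt(12290)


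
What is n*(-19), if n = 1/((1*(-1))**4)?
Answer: -19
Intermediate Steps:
n = 1 (n = 1/((-1)**4) = 1/1 = 1)
n*(-19) = 1*(-19) = -19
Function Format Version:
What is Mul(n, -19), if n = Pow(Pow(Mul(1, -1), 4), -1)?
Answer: -19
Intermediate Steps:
n = 1 (n = Pow(Pow(-1, 4), -1) = Pow(1, -1) = 1)
Mul(n, -19) = Mul(1, -19) = -19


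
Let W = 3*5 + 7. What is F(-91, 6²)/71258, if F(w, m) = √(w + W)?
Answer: I*√69/71258 ≈ 0.00011657*I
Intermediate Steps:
W = 22 (W = 15 + 7 = 22)
F(w, m) = √(22 + w) (F(w, m) = √(w + 22) = √(22 + w))
F(-91, 6²)/71258 = √(22 - 91)/71258 = √(-69)*(1/71258) = (I*√69)*(1/71258) = I*√69/71258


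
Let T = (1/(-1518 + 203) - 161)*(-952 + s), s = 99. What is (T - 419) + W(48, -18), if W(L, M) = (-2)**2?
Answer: 180048023/1315 ≈ 1.3692e+5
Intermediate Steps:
W(L, M) = 4
T = 180593748/1315 (T = (1/(-1518 + 203) - 161)*(-952 + 99) = (1/(-1315) - 161)*(-853) = (-1/1315 - 161)*(-853) = -211716/1315*(-853) = 180593748/1315 ≈ 1.3733e+5)
(T - 419) + W(48, -18) = (180593748/1315 - 419) + 4 = 180042763/1315 + 4 = 180048023/1315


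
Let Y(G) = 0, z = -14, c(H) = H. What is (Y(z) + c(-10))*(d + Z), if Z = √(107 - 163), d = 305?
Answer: -3050 - 20*I*√14 ≈ -3050.0 - 74.833*I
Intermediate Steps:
Z = 2*I*√14 (Z = √(-56) = 2*I*√14 ≈ 7.4833*I)
(Y(z) + c(-10))*(d + Z) = (0 - 10)*(305 + 2*I*√14) = -10*(305 + 2*I*√14) = -3050 - 20*I*√14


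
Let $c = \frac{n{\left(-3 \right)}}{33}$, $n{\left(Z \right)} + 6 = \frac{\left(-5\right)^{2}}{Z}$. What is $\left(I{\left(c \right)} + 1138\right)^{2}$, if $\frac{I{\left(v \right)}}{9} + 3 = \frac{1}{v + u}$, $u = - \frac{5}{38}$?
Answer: $\frac{5435710394521}{4532641} \approx 1.1992 \cdot 10^{6}$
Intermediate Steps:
$u = - \frac{5}{38}$ ($u = \left(-5\right) \frac{1}{38} = - \frac{5}{38} \approx -0.13158$)
$n{\left(Z \right)} = -6 + \frac{25}{Z}$ ($n{\left(Z \right)} = -6 + \frac{\left(-5\right)^{2}}{Z} = -6 + \frac{25}{Z}$)
$c = - \frac{43}{99}$ ($c = \frac{-6 + \frac{25}{-3}}{33} = \left(-6 + 25 \left(- \frac{1}{3}\right)\right) \frac{1}{33} = \left(-6 - \frac{25}{3}\right) \frac{1}{33} = \left(- \frac{43}{3}\right) \frac{1}{33} = - \frac{43}{99} \approx -0.43434$)
$I{\left(v \right)} = -27 + \frac{9}{- \frac{5}{38} + v}$ ($I{\left(v \right)} = -27 + \frac{9}{v - \frac{5}{38}} = -27 + \frac{9}{- \frac{5}{38} + v}$)
$\left(I{\left(c \right)} + 1138\right)^{2} = \left(\frac{9 \left(53 - - \frac{1634}{33}\right)}{-5 + 38 \left(- \frac{43}{99}\right)} + 1138\right)^{2} = \left(\frac{9 \left(53 + \frac{1634}{33}\right)}{-5 - \frac{1634}{99}} + 1138\right)^{2} = \left(9 \frac{1}{- \frac{2129}{99}} \cdot \frac{3383}{33} + 1138\right)^{2} = \left(9 \left(- \frac{99}{2129}\right) \frac{3383}{33} + 1138\right)^{2} = \left(- \frac{91341}{2129} + 1138\right)^{2} = \left(\frac{2331461}{2129}\right)^{2} = \frac{5435710394521}{4532641}$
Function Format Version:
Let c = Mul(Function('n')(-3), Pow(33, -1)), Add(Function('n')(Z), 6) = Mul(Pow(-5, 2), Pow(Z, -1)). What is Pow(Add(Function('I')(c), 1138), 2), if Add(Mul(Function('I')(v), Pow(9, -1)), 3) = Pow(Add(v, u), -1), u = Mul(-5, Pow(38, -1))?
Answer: Rational(5435710394521, 4532641) ≈ 1.1992e+6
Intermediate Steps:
u = Rational(-5, 38) (u = Mul(-5, Rational(1, 38)) = Rational(-5, 38) ≈ -0.13158)
Function('n')(Z) = Add(-6, Mul(25, Pow(Z, -1))) (Function('n')(Z) = Add(-6, Mul(Pow(-5, 2), Pow(Z, -1))) = Add(-6, Mul(25, Pow(Z, -1))))
c = Rational(-43, 99) (c = Mul(Add(-6, Mul(25, Pow(-3, -1))), Pow(33, -1)) = Mul(Add(-6, Mul(25, Rational(-1, 3))), Rational(1, 33)) = Mul(Add(-6, Rational(-25, 3)), Rational(1, 33)) = Mul(Rational(-43, 3), Rational(1, 33)) = Rational(-43, 99) ≈ -0.43434)
Function('I')(v) = Add(-27, Mul(9, Pow(Add(Rational(-5, 38), v), -1))) (Function('I')(v) = Add(-27, Mul(9, Pow(Add(v, Rational(-5, 38)), -1))) = Add(-27, Mul(9, Pow(Add(Rational(-5, 38), v), -1))))
Pow(Add(Function('I')(c), 1138), 2) = Pow(Add(Mul(9, Pow(Add(-5, Mul(38, Rational(-43, 99))), -1), Add(53, Mul(-114, Rational(-43, 99)))), 1138), 2) = Pow(Add(Mul(9, Pow(Add(-5, Rational(-1634, 99)), -1), Add(53, Rational(1634, 33))), 1138), 2) = Pow(Add(Mul(9, Pow(Rational(-2129, 99), -1), Rational(3383, 33)), 1138), 2) = Pow(Add(Mul(9, Rational(-99, 2129), Rational(3383, 33)), 1138), 2) = Pow(Add(Rational(-91341, 2129), 1138), 2) = Pow(Rational(2331461, 2129), 2) = Rational(5435710394521, 4532641)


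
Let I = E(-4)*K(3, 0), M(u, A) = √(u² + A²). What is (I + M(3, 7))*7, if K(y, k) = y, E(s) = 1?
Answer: 21 + 7*√58 ≈ 74.310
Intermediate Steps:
M(u, A) = √(A² + u²)
I = 3 (I = 1*3 = 3)
(I + M(3, 7))*7 = (3 + √(7² + 3²))*7 = (3 + √(49 + 9))*7 = (3 + √58)*7 = 21 + 7*√58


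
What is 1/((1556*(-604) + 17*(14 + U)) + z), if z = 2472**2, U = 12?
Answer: 1/5171402 ≈ 1.9337e-7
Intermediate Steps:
z = 6110784
1/((1556*(-604) + 17*(14 + U)) + z) = 1/((1556*(-604) + 17*(14 + 12)) + 6110784) = 1/((-939824 + 17*26) + 6110784) = 1/((-939824 + 442) + 6110784) = 1/(-939382 + 6110784) = 1/5171402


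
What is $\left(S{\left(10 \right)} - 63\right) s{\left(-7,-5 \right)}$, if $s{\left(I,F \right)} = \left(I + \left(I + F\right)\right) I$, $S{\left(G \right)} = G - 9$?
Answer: $-8246$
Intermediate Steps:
$S{\left(G \right)} = -9 + G$
$s{\left(I,F \right)} = I \left(F + 2 I\right)$ ($s{\left(I,F \right)} = \left(I + \left(F + I\right)\right) I = \left(F + 2 I\right) I = I \left(F + 2 I\right)$)
$\left(S{\left(10 \right)} - 63\right) s{\left(-7,-5 \right)} = \left(\left(-9 + 10\right) - 63\right) \left(- 7 \left(-5 + 2 \left(-7\right)\right)\right) = \left(1 - 63\right) \left(- 7 \left(-5 - 14\right)\right) = - 62 \left(\left(-7\right) \left(-19\right)\right) = \left(-62\right) 133 = -8246$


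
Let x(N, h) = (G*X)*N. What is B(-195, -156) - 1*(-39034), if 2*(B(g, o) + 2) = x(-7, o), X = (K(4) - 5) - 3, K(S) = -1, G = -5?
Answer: 77749/2 ≈ 38875.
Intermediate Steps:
X = -9 (X = (-1 - 5) - 3 = -6 - 3 = -9)
x(N, h) = 45*N (x(N, h) = (-5*(-9))*N = 45*N)
B(g, o) = -319/2 (B(g, o) = -2 + (45*(-7))/2 = -2 + (1/2)*(-315) = -2 - 315/2 = -319/2)
B(-195, -156) - 1*(-39034) = -319/2 - 1*(-39034) = -319/2 + 39034 = 77749/2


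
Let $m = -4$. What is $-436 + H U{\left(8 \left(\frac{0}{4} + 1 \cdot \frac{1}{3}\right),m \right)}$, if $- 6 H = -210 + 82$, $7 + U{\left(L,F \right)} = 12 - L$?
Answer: $- \frac{3476}{9} \approx -386.22$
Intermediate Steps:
$U{\left(L,F \right)} = 5 - L$ ($U{\left(L,F \right)} = -7 - \left(-12 + L\right) = 5 - L$)
$H = \frac{64}{3}$ ($H = - \frac{-210 + 82}{6} = \left(- \frac{1}{6}\right) \left(-128\right) = \frac{64}{3} \approx 21.333$)
$-436 + H U{\left(8 \left(\frac{0}{4} + 1 \cdot \frac{1}{3}\right),m \right)} = -436 + \frac{64 \left(5 - 8 \left(\frac{0}{4} + 1 \cdot \frac{1}{3}\right)\right)}{3} = -436 + \frac{64 \left(5 - 8 \left(0 \cdot \frac{1}{4} + 1 \cdot \frac{1}{3}\right)\right)}{3} = -436 + \frac{64 \left(5 - 8 \left(0 + \frac{1}{3}\right)\right)}{3} = -436 + \frac{64 \left(5 - 8 \cdot \frac{1}{3}\right)}{3} = -436 + \frac{64 \left(5 - \frac{8}{3}\right)}{3} = -436 + \frac{64}{3} \cdot \frac{7}{3} = -436 + \frac{448}{9} = - \frac{3476}{9}$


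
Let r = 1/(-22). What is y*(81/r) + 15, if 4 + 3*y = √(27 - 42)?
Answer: 2391 - 594*I*√15 ≈ 2391.0 - 2300.6*I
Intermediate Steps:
r = -1/22 ≈ -0.045455
y = -4/3 + I*√15/3 (y = -4/3 + √(27 - 42)/3 = -4/3 + √(-15)/3 = -4/3 + (I*√15)/3 = -4/3 + I*√15/3 ≈ -1.3333 + 1.291*I)
y*(81/r) + 15 = (-4/3 + I*√15/3)*(81/(-1/22)) + 15 = (-4/3 + I*√15/3)*(81*(-22)) + 15 = (-4/3 + I*√15/3)*(-1782) + 15 = (2376 - 594*I*√15) + 15 = 2391 - 594*I*√15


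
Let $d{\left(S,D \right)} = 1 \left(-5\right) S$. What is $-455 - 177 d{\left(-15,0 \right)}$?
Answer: $-13730$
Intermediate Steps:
$d{\left(S,D \right)} = - 5 S$
$-455 - 177 d{\left(-15,0 \right)} = -455 - 177 \left(\left(-5\right) \left(-15\right)\right) = -455 - 13275 = -13730$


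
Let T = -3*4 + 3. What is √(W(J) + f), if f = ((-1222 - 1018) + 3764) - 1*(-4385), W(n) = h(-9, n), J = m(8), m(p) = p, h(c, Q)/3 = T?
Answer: √5882 ≈ 76.694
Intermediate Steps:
T = -9 (T = -12 + 3 = -9)
h(c, Q) = -27 (h(c, Q) = 3*(-9) = -27)
J = 8
W(n) = -27
f = 5909 (f = (-2240 + 3764) + 4385 = 1524 + 4385 = 5909)
√(W(J) + f) = √(-27 + 5909) = √5882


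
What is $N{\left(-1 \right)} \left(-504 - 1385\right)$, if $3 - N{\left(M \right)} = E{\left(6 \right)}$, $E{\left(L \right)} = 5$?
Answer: $3778$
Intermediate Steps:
$N{\left(M \right)} = -2$ ($N{\left(M \right)} = 3 - 5 = -2$)
$N{\left(-1 \right)} \left(-504 - 1385\right) = - 2 \left(-504 - 1385\right) = \left(-2\right) \left(-1889\right) = 3778$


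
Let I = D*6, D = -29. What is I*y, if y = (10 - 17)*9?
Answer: 10962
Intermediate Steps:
y = -63 (y = -7*9 = -63)
I = -174 (I = -29*6 = -174)
I*y = -174*(-63) = 10962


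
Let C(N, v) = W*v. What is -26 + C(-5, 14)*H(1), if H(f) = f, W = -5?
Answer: -96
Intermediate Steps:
C(N, v) = -5*v
-26 + C(-5, 14)*H(1) = -26 - 5*14*1 = -26 - 70*1 = -26 - 70 = -96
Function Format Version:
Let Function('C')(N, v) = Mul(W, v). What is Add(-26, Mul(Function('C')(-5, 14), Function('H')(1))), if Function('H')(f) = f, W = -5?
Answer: -96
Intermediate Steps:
Function('C')(N, v) = Mul(-5, v)
Add(-26, Mul(Function('C')(-5, 14), Function('H')(1))) = Add(-26, Mul(Mul(-5, 14), 1)) = Add(-26, Mul(-70, 1)) = Add(-26, -70) = -96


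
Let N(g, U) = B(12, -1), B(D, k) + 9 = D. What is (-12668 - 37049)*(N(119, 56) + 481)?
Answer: -24063028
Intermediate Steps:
B(D, k) = -9 + D
N(g, U) = 3 (N(g, U) = -9 + 12 = 3)
(-12668 - 37049)*(N(119, 56) + 481) = (-12668 - 37049)*(3 + 481) = -49717*484 = -24063028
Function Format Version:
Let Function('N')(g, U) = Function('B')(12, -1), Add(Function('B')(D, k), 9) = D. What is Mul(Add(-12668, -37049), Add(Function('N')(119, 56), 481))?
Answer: -24063028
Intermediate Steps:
Function('B')(D, k) = Add(-9, D)
Function('N')(g, U) = 3 (Function('N')(g, U) = Add(-9, 12) = 3)
Mul(Add(-12668, -37049), Add(Function('N')(119, 56), 481)) = Mul(Add(-12668, -37049), Add(3, 481)) = Mul(-49717, 484) = -24063028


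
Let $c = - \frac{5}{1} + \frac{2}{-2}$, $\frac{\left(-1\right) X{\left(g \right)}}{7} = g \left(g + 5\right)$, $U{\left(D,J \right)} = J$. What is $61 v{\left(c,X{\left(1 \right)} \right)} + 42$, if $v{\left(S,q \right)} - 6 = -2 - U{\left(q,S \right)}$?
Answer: $652$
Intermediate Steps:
$X{\left(g \right)} = - 7 g \left(5 + g\right)$ ($X{\left(g \right)} = - 7 g \left(g + 5\right) = - 7 g \left(5 + g\right)$)
$c = -6$ ($c = \left(-5\right) 1 + 2 \left(- \frac{1}{2}\right) = -5 - 1 = -6$)
$v{\left(S,q \right)} = 4 - S$ ($v{\left(S,q \right)} = 6 - \left(2 + S\right) = 4 - S$)
$61 v{\left(c,X{\left(1 \right)} \right)} + 42 = 61 \left(4 - -6\right) + 42 = 61 \left(4 + 6\right) + 42 = 61 \cdot 10 + 42 = 610 + 42 = 652$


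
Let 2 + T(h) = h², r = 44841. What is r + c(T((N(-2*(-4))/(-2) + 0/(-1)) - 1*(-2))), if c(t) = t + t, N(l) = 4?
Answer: 44837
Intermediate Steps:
T(h) = -2 + h²
c(t) = 2*t
r + c(T((N(-2*(-4))/(-2) + 0/(-1)) - 1*(-2))) = 44841 + 2*(-2 + ((4/(-2) + 0/(-1)) - 1*(-2))²) = 44841 + 2*(-2 + ((4*(-½) + 0*(-1)) + 2)²) = 44841 + 2*(-2 + ((-2 + 0) + 2)²) = 44841 + 2*(-2 + (-2 + 2)²) = 44841 + 2*(-2 + 0²) = 44841 + 2*(-2 + 0) = 44841 + 2*(-2) = 44841 - 4 = 44837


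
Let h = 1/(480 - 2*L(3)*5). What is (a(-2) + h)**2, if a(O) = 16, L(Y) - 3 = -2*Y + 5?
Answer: 54184321/211600 ≈ 256.07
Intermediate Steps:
L(Y) = 8 - 2*Y (L(Y) = 3 + (-2*Y + 5) = 3 + (5 - 2*Y) = 8 - 2*Y)
h = 1/460 (h = 1/(480 - 2*(8 - 2*3)*5) = 1/(480 - 2*(8 - 6)*5) = 1/(480 - 2*2*5) = 1/(480 - 4*5) = 1/(480 - 20) = 1/460 ≈ 0.0021739)
(a(-2) + h)**2 = (16 + 1/460)**2 = (7361/460)**2 = 54184321/211600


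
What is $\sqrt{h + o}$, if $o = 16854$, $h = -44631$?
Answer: $i \sqrt{27777} \approx 166.66 i$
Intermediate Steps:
$\sqrt{h + o} = \sqrt{-44631 + 16854} = \sqrt{-27777} = i \sqrt{27777}$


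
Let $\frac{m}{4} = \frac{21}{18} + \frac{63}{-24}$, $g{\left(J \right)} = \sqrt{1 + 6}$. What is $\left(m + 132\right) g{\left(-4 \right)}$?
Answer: $\frac{757 \sqrt{7}}{6} \approx 333.81$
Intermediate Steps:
$g{\left(J \right)} = \sqrt{7}$
$m = - \frac{35}{6}$ ($m = 4 \left(\frac{21}{18} + \frac{63}{-24}\right) = 4 \left(21 \cdot \frac{1}{18} + 63 \left(- \frac{1}{24}\right)\right) = 4 \left(\frac{7}{6} - \frac{21}{8}\right) = 4 \left(- \frac{35}{24}\right) = - \frac{35}{6} \approx -5.8333$)
$\left(m + 132\right) g{\left(-4 \right)} = \left(- \frac{35}{6} + 132\right) \sqrt{7} = \frac{757 \sqrt{7}}{6}$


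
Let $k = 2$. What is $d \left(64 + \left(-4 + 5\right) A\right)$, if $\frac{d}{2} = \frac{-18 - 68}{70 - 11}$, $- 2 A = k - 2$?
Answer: $- \frac{11008}{59} \approx -186.58$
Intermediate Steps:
$A = 0$ ($A = - \frac{2 - 2}{2} = \left(- \frac{1}{2}\right) 0 = 0$)
$d = - \frac{172}{59}$ ($d = 2 \frac{-18 - 68}{70 - 11} = 2 \left(- \frac{86}{59}\right) = - \frac{172}{59} \approx -2.9153$)
$d \left(64 + \left(-4 + 5\right) A\right) = - \frac{172 \left(64 + \left(-4 + 5\right) 0\right)}{59} = - \frac{172 \left(64 + 1 \cdot 0\right)}{59} = - \frac{172 \left(64 + 0\right)}{59} = \left(- \frac{172}{59}\right) 64 = - \frac{11008}{59}$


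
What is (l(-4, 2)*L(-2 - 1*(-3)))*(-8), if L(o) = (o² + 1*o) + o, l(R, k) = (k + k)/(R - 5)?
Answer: 32/3 ≈ 10.667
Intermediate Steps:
l(R, k) = 2*k/(-5 + R) (l(R, k) = (2*k)/(-5 + R) = 2*k/(-5 + R))
L(o) = o² + 2*o (L(o) = (o² + o) + o = (o + o²) + o = o² + 2*o)
(l(-4, 2)*L(-2 - 1*(-3)))*(-8) = ((2*2/(-5 - 4))*((-2 - 1*(-3))*(2 + (-2 - 1*(-3)))))*(-8) = ((2*2/(-9))*((-2 + 3)*(2 + (-2 + 3))))*(-8) = ((2*2*(-⅑))*(1*(2 + 1)))*(-8) = -4*3/9*(-8) = -4/9*3*(-8) = -4/3*(-8) = 32/3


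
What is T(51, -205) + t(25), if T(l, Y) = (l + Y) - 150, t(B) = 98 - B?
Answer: -231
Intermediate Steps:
T(l, Y) = -150 + Y + l (T(l, Y) = (Y + l) - 150 = -150 + Y + l)
T(51, -205) + t(25) = (-150 - 205 + 51) + (98 - 1*25) = -304 + (98 - 25) = -304 + 73 = -231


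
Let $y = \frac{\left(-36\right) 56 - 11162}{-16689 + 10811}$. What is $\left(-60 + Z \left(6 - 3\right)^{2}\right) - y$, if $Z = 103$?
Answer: $\frac{2541524}{2939} \approx 864.76$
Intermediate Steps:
$y = \frac{6589}{2939}$ ($y = \frac{-2016 - 11162}{-5878} = \left(-13178\right) \left(- \frac{1}{5878}\right) = \frac{6589}{2939} \approx 2.2419$)
$\left(-60 + Z \left(6 - 3\right)^{2}\right) - y = \left(-60 + 103 \left(6 - 3\right)^{2}\right) - \frac{6589}{2939} = \left(-60 + 103 \cdot 3^{2}\right) - \frac{6589}{2939} = \left(-60 + 103 \cdot 9\right) - \frac{6589}{2939} = \left(-60 + 927\right) - \frac{6589}{2939} = 867 - \frac{6589}{2939} = \frac{2541524}{2939}$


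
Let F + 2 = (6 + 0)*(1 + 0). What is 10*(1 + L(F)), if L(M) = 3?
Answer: 40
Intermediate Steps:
F = 4 (F = -2 + (6 + 0)*(1 + 0) = -2 + 6*1 = -2 + 6 = 4)
10*(1 + L(F)) = 10*(1 + 3) = 10*4 = 40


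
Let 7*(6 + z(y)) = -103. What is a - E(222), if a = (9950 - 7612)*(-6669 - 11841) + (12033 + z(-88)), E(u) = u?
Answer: -302852128/7 ≈ -4.3265e+7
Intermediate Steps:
z(y) = -145/7 (z(y) = -6 + (⅐)*(-103) = -6 - 103/7 = -145/7)
a = -302850574/7 (a = (9950 - 7612)*(-6669 - 11841) + (12033 - 145/7) = 2338*(-18510) + 84086/7 = -43276380 + 84086/7 = -302850574/7 ≈ -4.3264e+7)
a - E(222) = -302850574/7 - 1*222 = -302850574/7 - 222 = -302852128/7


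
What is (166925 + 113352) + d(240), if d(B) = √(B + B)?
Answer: 280277 + 4*√30 ≈ 2.8030e+5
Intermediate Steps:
d(B) = √2*√B (d(B) = √(2*B) = √2*√B)
(166925 + 113352) + d(240) = (166925 + 113352) + √2*√240 = 280277 + √2*(4*√15) = 280277 + 4*√30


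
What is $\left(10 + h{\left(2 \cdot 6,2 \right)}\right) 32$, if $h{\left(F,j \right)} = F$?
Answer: $704$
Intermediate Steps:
$\left(10 + h{\left(2 \cdot 6,2 \right)}\right) 32 = \left(10 + 2 \cdot 6\right) 32 = \left(10 + 12\right) 32 = 22 \cdot 32 = 704$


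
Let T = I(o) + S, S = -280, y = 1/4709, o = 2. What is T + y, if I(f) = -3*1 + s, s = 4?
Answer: -1313810/4709 ≈ -279.00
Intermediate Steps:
y = 1/4709 ≈ 0.00021236
I(f) = 1 (I(f) = -3*1 + 4 = -3 + 4 = 1)
T = -279 (T = 1 - 280 = -279)
T + y = -279 + 1/4709 = -1313810/4709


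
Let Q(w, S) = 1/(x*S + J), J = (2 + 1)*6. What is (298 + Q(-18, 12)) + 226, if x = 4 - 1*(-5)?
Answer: 66025/126 ≈ 524.01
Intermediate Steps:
x = 9 (x = 4 + 5 = 9)
J = 18 (J = 3*6 = 18)
Q(w, S) = 1/(18 + 9*S) (Q(w, S) = 1/(9*S + 18) = 1/(18 + 9*S))
(298 + Q(-18, 12)) + 226 = (298 + 1/(9*(2 + 12))) + 226 = (298 + (1/9)/14) + 226 = (298 + (1/9)*(1/14)) + 226 = (298 + 1/126) + 226 = 37549/126 + 226 = 66025/126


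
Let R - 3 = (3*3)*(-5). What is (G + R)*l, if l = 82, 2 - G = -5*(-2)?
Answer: -4100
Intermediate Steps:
G = -8 (G = 2 - (-5)*(-2) = 2 - 1*10 = 2 - 10 = -8)
R = -42 (R = 3 + (3*3)*(-5) = 3 + 9*(-5) = 3 - 45 = -42)
(G + R)*l = (-8 - 42)*82 = -50*82 = -4100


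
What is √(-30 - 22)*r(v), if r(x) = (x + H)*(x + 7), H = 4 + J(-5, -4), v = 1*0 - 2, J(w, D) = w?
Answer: -30*I*√13 ≈ -108.17*I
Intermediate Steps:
v = -2 (v = 0 - 2 = -2)
H = -1 (H = 4 - 5 = -1)
r(x) = (-1 + x)*(7 + x) (r(x) = (x - 1)*(x + 7) = (-1 + x)*(7 + x))
√(-30 - 22)*r(v) = √(-30 - 22)*(-7 + (-2)² + 6*(-2)) = √(-52)*(-7 + 4 - 12) = (2*I*√13)*(-15) = -30*I*√13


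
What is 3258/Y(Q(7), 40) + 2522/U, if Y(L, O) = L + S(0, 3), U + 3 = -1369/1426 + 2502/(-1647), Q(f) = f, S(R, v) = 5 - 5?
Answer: 51430350/10008803 ≈ 5.1385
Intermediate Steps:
S(R, v) = 0
U = -1429829/260958 (U = -3 + (-1369/1426 + 2502/(-1647)) = -3 + (-1369*1/1426 + 2502*(-1/1647)) = -3 + (-1369/1426 - 278/183) = -3 - 646955/260958 = -1429829/260958 ≈ -5.4792)
Y(L, O) = L (Y(L, O) = L + 0 = L)
3258/Y(Q(7), 40) + 2522/U = 3258/7 + 2522/(-1429829/260958) = 3258*(1/7) + 2522*(-260958/1429829) = 3258/7 - 658136076/1429829 = 51430350/10008803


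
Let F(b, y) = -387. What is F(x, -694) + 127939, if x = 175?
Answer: 127552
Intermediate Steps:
F(x, -694) + 127939 = -387 + 127939 = 127552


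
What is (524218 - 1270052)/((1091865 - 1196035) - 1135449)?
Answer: 745834/1239619 ≈ 0.60166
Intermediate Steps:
(524218 - 1270052)/((1091865 - 1196035) - 1135449) = -745834/(-104170 - 1135449) = -745834/(-1239619) = -745834*(-1/1239619) = 745834/1239619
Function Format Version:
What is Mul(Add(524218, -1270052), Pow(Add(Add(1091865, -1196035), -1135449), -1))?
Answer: Rational(745834, 1239619) ≈ 0.60166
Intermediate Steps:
Mul(Add(524218, -1270052), Pow(Add(Add(1091865, -1196035), -1135449), -1)) = Mul(-745834, Pow(Add(-104170, -1135449), -1)) = Mul(-745834, Pow(-1239619, -1)) = Mul(-745834, Rational(-1, 1239619)) = Rational(745834, 1239619)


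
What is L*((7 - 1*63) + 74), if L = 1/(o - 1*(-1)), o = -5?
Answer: -9/2 ≈ -4.5000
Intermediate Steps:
L = -1/4 (L = 1/(-5 - 1*(-1)) = 1/(-5 + 1) = 1/(-4) = -1/4 ≈ -0.25000)
L*((7 - 1*63) + 74) = -((7 - 1*63) + 74)/4 = -((7 - 63) + 74)/4 = -(-56 + 74)/4 = -1/4*18 = -9/2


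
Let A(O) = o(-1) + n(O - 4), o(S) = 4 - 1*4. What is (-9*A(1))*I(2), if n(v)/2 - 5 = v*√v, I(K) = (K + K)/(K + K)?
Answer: -90 + 54*I*√3 ≈ -90.0 + 93.531*I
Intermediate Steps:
I(K) = 1 (I(K) = (2*K)/((2*K)) = (2*K)*(1/(2*K)) = 1)
o(S) = 0 (o(S) = 4 - 4 = 0)
n(v) = 10 + 2*v^(3/2) (n(v) = 10 + 2*(v*√v) = 10 + 2*v^(3/2))
A(O) = 10 + 2*(-4 + O)^(3/2) (A(O) = 0 + (10 + 2*(O - 4)^(3/2)) = 0 + (10 + 2*(-4 + O)^(3/2)) = 10 + 2*(-4 + O)^(3/2))
(-9*A(1))*I(2) = -9*(10 + 2*(-4 + 1)^(3/2))*1 = -9*(10 + 2*(-3)^(3/2))*1 = -9*(10 + 2*(-3*I*√3))*1 = -9*(10 - 6*I*√3)*1 = (-90 + 54*I*√3)*1 = -90 + 54*I*√3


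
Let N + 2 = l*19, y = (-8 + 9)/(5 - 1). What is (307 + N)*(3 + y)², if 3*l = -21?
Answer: 7267/4 ≈ 1816.8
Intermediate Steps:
y = ¼ (y = 1/4 = 1*(¼) = ¼ ≈ 0.25000)
l = -7 (l = (⅓)*(-21) = -7)
N = -135 (N = -2 - 7*19 = -2 - 133 = -135)
(307 + N)*(3 + y)² = (307 - 135)*(3 + ¼)² = 172*(13/4)² = 172*(169/16) = 7267/4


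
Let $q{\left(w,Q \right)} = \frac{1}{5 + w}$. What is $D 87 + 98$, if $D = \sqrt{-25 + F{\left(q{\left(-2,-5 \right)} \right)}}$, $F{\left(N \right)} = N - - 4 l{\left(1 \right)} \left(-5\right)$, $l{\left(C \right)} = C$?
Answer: $98 + 29 i \sqrt{402} \approx 98.0 + 581.45 i$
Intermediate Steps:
$F{\left(N \right)} = -20 + N$ ($F{\left(N \right)} = N - \left(-4\right) 1 \left(-5\right) = N - \left(-4\right) \left(-5\right) = N - 20 = -20 + N$)
$D = \frac{i \sqrt{402}}{3}$ ($D = \sqrt{-25 - \left(20 - \frac{1}{5 - 2}\right)} = \sqrt{-25 - \left(20 - \frac{1}{3}\right)} = \sqrt{-25 + \left(-20 + \frac{1}{3}\right)} = \sqrt{-25 - \frac{59}{3}} = \sqrt{- \frac{134}{3}} = \frac{i \sqrt{402}}{3} \approx 6.6833 i$)
$D 87 + 98 = \frac{i \sqrt{402}}{3} \cdot 87 + 98 = 29 i \sqrt{402} + 98 = 98 + 29 i \sqrt{402}$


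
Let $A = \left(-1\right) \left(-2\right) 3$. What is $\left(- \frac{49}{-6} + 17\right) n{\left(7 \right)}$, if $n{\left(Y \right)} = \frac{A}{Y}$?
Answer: $\frac{151}{7} \approx 21.571$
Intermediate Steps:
$A = 6$ ($A = 2 \cdot 3 = 6$)
$n{\left(Y \right)} = \frac{6}{Y}$
$\left(- \frac{49}{-6} + 17\right) n{\left(7 \right)} = \left(- \frac{49}{-6} + 17\right) \frac{6}{7} = \left(\left(-49\right) \left(- \frac{1}{6}\right) + 17\right) 6 \cdot \frac{1}{7} = \left(\frac{49}{6} + 17\right) \frac{6}{7} = \frac{151}{6} \cdot \frac{6}{7} = \frac{151}{7}$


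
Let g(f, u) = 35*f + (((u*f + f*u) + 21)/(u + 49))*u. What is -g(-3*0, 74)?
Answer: -518/41 ≈ -12.634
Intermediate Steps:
g(f, u) = 35*f + u*(21 + 2*f*u)/(49 + u) (g(f, u) = 35*f + (((f*u + f*u) + 21)/(49 + u))*u = 35*f + ((2*f*u + 21)/(49 + u))*u = 35*f + ((21 + 2*f*u)/(49 + u))*u = 35*f + u*(21 + 2*f*u)/(49 + u))
-g(-3*0, 74) = -(21*74 + 1715*(-3*0) + 2*(-3*0)*74² + 35*(-3*0)*74)/(49 + 74) = -(1554 + 1715*0 + 2*0*5476 + 35*0*74)/123 = -(1554 + 0 + 0 + 0)/123 = -1554/123 = -1*518/41 = -518/41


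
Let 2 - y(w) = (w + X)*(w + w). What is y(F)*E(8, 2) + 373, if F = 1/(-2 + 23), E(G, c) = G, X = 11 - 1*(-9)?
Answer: 164813/441 ≈ 373.73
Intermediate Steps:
X = 20 (X = 11 + 9 = 20)
F = 1/21 ≈ 0.047619
y(w) = 2 - 2*w*(20 + w) (y(w) = 2 - (w + 20)*(w + w) = 2 - (20 + w)*2*w = 2 - 2*w*(20 + w))
y(F)*E(8, 2) + 373 = (2 - 40*1/21 - 2*(1/21)²)*8 + 373 = (2 - 40/21 - 2*1/441)*8 + 373 = (2 - 40/21 - 2/441)*8 + 373 = (40/441)*8 + 373 = 320/441 + 373 = 164813/441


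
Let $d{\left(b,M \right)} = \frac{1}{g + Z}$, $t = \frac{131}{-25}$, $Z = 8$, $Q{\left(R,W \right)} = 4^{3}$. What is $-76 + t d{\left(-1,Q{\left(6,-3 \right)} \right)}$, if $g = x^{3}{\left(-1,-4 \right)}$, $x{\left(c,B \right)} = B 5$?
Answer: $- \frac{15184669}{199800} \approx -75.999$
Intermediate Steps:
$Q{\left(R,W \right)} = 64$
$x{\left(c,B \right)} = 5 B$
$g = -8000$ ($g = \left(5 \left(-4\right)\right)^{3} = \left(-20\right)^{3} = -8000$)
$t = - \frac{131}{25}$ ($t = 131 \left(- \frac{1}{25}\right) = - \frac{131}{25} \approx -5.24$)
$d{\left(b,M \right)} = - \frac{1}{7992}$ ($d{\left(b,M \right)} = \frac{1}{-8000 + 8} = \frac{1}{-7992} = - \frac{1}{7992}$)
$-76 + t d{\left(-1,Q{\left(6,-3 \right)} \right)} = -76 - - \frac{131}{199800} = -76 + \frac{131}{199800} = - \frac{15184669}{199800}$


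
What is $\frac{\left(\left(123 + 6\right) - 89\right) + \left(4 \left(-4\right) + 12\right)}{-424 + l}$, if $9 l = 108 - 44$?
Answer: $- \frac{81}{938} \approx -0.086354$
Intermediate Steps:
$l = \frac{64}{9}$ ($l = \frac{108 - 44}{9} = \frac{1}{9} \cdot 64 = \frac{64}{9} \approx 7.1111$)
$\frac{\left(\left(123 + 6\right) - 89\right) + \left(4 \left(-4\right) + 12\right)}{-424 + l} = \frac{\left(\left(123 + 6\right) - 89\right) + \left(4 \left(-4\right) + 12\right)}{-424 + \frac{64}{9}} = \frac{\left(129 - 89\right) + \left(-16 + 12\right)}{- \frac{3752}{9}} = \left(40 - 4\right) \left(- \frac{9}{3752}\right) = 36 \left(- \frac{9}{3752}\right) = - \frac{81}{938}$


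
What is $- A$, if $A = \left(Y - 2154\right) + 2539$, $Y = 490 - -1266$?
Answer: $-2141$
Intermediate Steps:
$Y = 1756$ ($Y = 490 + 1266 = 1756$)
$A = 2141$ ($A = \left(1756 - 2154\right) + 2539 = -398 + 2539 = 2141$)
$- A = \left(-1\right) 2141 = -2141$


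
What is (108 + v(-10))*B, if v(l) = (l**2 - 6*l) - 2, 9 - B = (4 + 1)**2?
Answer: -4256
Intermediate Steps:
B = -16 (B = 9 - (4 + 1)**2 = 9 - 1*5**2 = 9 - 1*25 = 9 - 25 = -16)
v(l) = -2 + l**2 - 6*l
(108 + v(-10))*B = (108 + (-2 + (-10)**2 - 6*(-10)))*(-16) = (108 + (-2 + 100 + 60))*(-16) = (108 + 158)*(-16) = 266*(-16) = -4256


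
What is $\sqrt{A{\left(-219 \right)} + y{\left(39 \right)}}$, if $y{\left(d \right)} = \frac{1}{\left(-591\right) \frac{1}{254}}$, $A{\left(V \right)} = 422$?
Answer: $\frac{2 \sqrt{36811617}}{591} \approx 20.532$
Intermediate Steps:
$y{\left(d \right)} = - \frac{254}{591}$ ($y{\left(d \right)} = \frac{1}{\left(-591\right) \frac{1}{254}} = \frac{1}{- \frac{591}{254}} = - \frac{254}{591}$)
$\sqrt{A{\left(-219 \right)} + y{\left(39 \right)}} = \sqrt{422 - \frac{254}{591}} = \sqrt{\frac{249148}{591}} = \frac{2 \sqrt{36811617}}{591}$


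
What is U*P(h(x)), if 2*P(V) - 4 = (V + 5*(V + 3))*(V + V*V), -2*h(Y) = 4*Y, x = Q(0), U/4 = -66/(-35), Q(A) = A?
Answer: 528/35 ≈ 15.086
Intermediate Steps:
U = 264/35 (U = 4*(-66/(-35)) = 4*(-66*(-1/35)) = 4*(66/35) = 264/35 ≈ 7.5429)
x = 0
h(Y) = -2*Y
P(V) = 2 + (15 + 6*V)*(V + V²)/2 (P(V) = 2 + ((V + 5*(V + 3))*(V + V*V))/2 = 2 + ((V + 5*(3 + V))*(V + V²))/2 = 2 + ((V + (15 + 5*V))*(V + V²))/2 = 2 + ((15 + 6*V)*(V + V²))/2 = 2 + (15 + 6*V)*(V + V²)/2)
U*P(h(x)) = 264*(2 + 3*(-2*0)³ + 15*(-2*0)/2 + 21*(-2*0)²/2)/35 = 264*(2 + 3*0³ + (15/2)*0 + (21/2)*0²)/35 = 264*(2 + 3*0 + 0 + (21/2)*0)/35 = 264*(2 + 0 + 0 + 0)/35 = (264/35)*2 = 528/35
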